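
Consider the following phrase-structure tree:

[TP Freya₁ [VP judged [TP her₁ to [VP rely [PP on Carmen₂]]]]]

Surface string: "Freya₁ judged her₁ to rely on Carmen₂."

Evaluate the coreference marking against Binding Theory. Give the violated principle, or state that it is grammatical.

The two coindexed NPs are *Freya₁* and *her₁*.
*her₁* is a pronoun. Its binding domain is the matrix TP, whose subject is Freya₁.
*Freya₁* c-commands it within that domain and carries the same index.
The pronoun is locally bound → Principle B violation.

Principle B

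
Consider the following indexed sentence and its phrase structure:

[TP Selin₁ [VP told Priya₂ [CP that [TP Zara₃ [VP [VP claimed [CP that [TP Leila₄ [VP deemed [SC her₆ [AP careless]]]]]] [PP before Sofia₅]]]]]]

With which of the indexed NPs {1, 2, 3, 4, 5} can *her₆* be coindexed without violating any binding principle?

*her* is a pronoun, so Principle B applies: it must be free in its binding domain.
Binding domain of *her₆*: the embedded TP, whose subject is Leila₄.
*Selin₁* c-commands the pronoun but from outside its binding domain, and is not c-commanded by it → coindexation permitted.
*Priya₂* c-commands the pronoun but from outside its binding domain, and is not c-commanded by it → coindexation permitted.
*Zara₃* c-commands the pronoun but from outside its binding domain, and is not c-commanded by it → coindexation permitted.
*Leila₄* c-commands the pronoun within its binding domain → coindexation would violate Principle B.
*Sofia₅* and the pronoun do not c-command one another → neither Principle B nor Principle C is at stake; coindexation permitted.

{1, 2, 3, 5}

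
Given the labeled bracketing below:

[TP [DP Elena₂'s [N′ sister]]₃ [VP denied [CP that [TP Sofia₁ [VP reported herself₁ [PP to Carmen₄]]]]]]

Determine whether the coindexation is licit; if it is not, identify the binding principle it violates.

The two coindexed NPs are *Sofia₁* and *herself₁*.
*herself₁* is an anaphor; its binding domain is the embedded TP, whose subject is Sofia₁. *Sofia₁* c-commands it within that domain and shares its index, so Principle A is satisfied.
*Sofia₁* is an R-expression; *herself₁* does not c-command it, and no other NP shares its index, so Principle C is satisfied.
All principles are respected.

grammatical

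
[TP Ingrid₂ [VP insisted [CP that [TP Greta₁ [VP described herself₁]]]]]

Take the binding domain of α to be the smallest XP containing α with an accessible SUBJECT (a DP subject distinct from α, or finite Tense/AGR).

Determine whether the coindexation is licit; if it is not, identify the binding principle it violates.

grammatical

The two coindexed NPs are *Greta₁* and *herself₁*.
*herself₁* is an anaphor; its binding domain is the embedded TP, whose subject is Greta₁. *Greta₁* c-commands it within that domain and shares its index, so Principle A is satisfied.
*Greta₁* is an R-expression; *herself₁* does not c-command it, and no other NP shares its index, so Principle C is satisfied.
All principles are respected.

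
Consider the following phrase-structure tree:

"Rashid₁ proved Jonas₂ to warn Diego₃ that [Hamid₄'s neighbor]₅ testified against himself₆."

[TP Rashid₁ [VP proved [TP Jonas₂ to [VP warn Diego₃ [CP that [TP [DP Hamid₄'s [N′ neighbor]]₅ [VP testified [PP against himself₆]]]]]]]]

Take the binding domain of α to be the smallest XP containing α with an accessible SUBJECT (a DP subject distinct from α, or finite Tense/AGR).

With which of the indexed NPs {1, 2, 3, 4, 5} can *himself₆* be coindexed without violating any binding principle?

{5}

*himself* is an anaphor, so Principle A applies: it must be bound in its binding domain.
Binding domain of *himself₆*: the embedded TP, whose subject is [Hamid₄'s neighbor]₅.
*Rashid₁* c-commands the anaphor but is outside its binding domain → cannot satisfy Principle A.
*Jonas₂* c-commands the anaphor but is outside its binding domain → cannot satisfy Principle A.
*Diego₃* c-commands the anaphor but is outside its binding domain → cannot satisfy Principle A.
*Hamid₄* does not c-command the anaphor → cannot bind it.
*[Hamid₄'s neighbor]₅* c-commands the anaphor within its binding domain → licit binder.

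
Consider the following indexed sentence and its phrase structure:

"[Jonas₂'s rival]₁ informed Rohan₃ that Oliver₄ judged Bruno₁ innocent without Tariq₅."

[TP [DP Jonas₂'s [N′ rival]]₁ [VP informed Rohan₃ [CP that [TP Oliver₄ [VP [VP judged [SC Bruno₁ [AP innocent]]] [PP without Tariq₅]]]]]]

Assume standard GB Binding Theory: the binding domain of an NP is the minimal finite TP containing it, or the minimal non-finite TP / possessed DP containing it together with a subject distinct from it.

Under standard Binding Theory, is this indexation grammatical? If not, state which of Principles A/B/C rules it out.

Principle C

The two coindexed NPs are *[Jonas₂'s rival]₁* and *Bruno₁*.
*Bruno₁* is an R-expression. Principle C requires it to be free everywhere.
*[Jonas₂'s rival]₁* c-commands it and carries the same index.
The R-expression is bound → Principle C violation.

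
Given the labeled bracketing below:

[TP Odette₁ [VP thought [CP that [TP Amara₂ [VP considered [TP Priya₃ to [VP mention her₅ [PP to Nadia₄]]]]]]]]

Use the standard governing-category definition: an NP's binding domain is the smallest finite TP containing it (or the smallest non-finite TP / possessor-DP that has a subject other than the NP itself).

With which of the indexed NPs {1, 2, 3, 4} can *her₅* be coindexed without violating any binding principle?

{1, 2}

*her* is a pronoun, so Principle B applies: it must be free in its binding domain.
Binding domain of *her₅*: the embedded TP, whose subject is Priya₃.
*Odette₁* c-commands the pronoun but from outside its binding domain, and is not c-commanded by it → coindexation permitted.
*Amara₂* c-commands the pronoun but from outside its binding domain, and is not c-commanded by it → coindexation permitted.
*Priya₃* c-commands the pronoun within its binding domain → coindexation would violate Principle B.
*Nadia₄*: the pronoun c-commands this R-expression → coindexation would violate Principle C on *Nadia₄*.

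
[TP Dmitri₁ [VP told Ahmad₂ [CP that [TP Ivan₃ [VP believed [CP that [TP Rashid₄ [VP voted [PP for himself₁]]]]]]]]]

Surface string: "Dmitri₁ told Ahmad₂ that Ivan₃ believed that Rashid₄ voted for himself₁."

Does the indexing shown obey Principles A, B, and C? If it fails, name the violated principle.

Principle A

The two coindexed NPs are *Dmitri₁* and *himself₁*.
*himself₁* is an anaphor. Principle A requires it to be bound within its binding domain — the embedded TP, whose subject is Rashid₄.
Within that domain it is c-commanded by *Rashid₄*, which does not share its index.
*Dmitri₁* does c-command the anaphor, but from outside its binding domain.
The anaphor is unbound in its domain → Principle A violation.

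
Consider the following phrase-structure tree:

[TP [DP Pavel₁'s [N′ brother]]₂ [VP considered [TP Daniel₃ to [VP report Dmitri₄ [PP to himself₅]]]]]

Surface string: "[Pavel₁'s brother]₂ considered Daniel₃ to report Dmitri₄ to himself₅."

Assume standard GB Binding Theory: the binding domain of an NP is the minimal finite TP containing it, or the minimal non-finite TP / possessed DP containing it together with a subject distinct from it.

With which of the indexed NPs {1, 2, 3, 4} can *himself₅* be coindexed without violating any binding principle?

*himself* is an anaphor, so Principle A applies: it must be bound in its binding domain.
Binding domain of *himself₅*: the embedded TP, whose subject is Daniel₃.
*Pavel₁* does not c-command the anaphor → cannot bind it.
*[Pavel₁'s brother]₂* c-commands the anaphor but is outside its binding domain → cannot satisfy Principle A.
*Daniel₃* c-commands the anaphor within its binding domain → licit binder.
*Dmitri₄* c-commands the anaphor within its binding domain → licit binder.

{3, 4}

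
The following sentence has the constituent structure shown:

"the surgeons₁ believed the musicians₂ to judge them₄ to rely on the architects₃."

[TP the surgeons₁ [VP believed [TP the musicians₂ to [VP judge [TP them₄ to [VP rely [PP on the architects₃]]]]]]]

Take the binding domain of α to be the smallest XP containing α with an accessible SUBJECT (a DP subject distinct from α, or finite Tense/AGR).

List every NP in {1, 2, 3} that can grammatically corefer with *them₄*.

*them* is a pronoun, so Principle B applies: it must be free in its binding domain.
Binding domain of *them₄*: the embedded TP, whose subject is the musicians₂.
*the surgeons₁* c-commands the pronoun but from outside its binding domain, and is not c-commanded by it → coindexation permitted.
*the musicians₂* c-commands the pronoun within its binding domain → coindexation would violate Principle B.
*the architects₃*: the pronoun c-commands this R-expression → coindexation would violate Principle C on *the architects₃*.

{1}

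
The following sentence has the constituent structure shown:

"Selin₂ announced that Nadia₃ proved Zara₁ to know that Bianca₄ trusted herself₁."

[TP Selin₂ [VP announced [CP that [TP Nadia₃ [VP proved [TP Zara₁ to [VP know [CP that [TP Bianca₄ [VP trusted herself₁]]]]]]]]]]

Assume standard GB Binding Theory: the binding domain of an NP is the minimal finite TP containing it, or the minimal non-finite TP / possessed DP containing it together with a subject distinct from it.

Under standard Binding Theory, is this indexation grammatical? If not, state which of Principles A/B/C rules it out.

The two coindexed NPs are *Zara₁* and *herself₁*.
*herself₁* is an anaphor. Principle A requires it to be bound within its binding domain — the embedded TP, whose subject is Bianca₄.
Within that domain it is c-commanded by *Bianca₄*, which does not share its index.
*Zara₁* does c-command the anaphor, but from outside its binding domain.
The anaphor is unbound in its domain → Principle A violation.

Principle A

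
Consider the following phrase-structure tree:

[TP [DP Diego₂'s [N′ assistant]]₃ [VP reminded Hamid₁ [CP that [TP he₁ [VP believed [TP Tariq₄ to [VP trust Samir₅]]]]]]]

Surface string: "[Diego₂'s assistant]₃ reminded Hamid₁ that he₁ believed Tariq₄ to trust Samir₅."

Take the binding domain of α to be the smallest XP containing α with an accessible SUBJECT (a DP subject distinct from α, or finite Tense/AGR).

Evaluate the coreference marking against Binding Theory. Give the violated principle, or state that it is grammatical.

grammatical

The two coindexed NPs are *Hamid₁* and *he₁*.
*he₁* is a pronoun; nothing c-commands it within its binding domain (the embedded TP.), so Principle B holds trivially.
*Hamid₁* is an R-expression; *he₁* does not c-command it, and no other NP shares its index, so Principle C is satisfied.
All principles are respected.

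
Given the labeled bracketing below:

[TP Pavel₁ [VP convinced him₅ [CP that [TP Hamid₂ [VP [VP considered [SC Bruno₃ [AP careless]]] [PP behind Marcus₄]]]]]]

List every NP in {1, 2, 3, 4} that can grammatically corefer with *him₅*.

none

*him* is a pronoun, so Principle B applies: it must be free in its binding domain.
Binding domain of *him₅*: the matrix TP, whose subject is Pavel₁.
*Pavel₁* c-commands the pronoun within its binding domain → coindexation would violate Principle B.
*Hamid₂*: the pronoun c-commands this R-expression → coindexation would violate Principle C on *Hamid₂*.
*Bruno₃*: the pronoun c-commands this R-expression → coindexation would violate Principle C on *Bruno₃*.
*Marcus₄*: the pronoun c-commands this R-expression → coindexation would violate Principle C on *Marcus₄*.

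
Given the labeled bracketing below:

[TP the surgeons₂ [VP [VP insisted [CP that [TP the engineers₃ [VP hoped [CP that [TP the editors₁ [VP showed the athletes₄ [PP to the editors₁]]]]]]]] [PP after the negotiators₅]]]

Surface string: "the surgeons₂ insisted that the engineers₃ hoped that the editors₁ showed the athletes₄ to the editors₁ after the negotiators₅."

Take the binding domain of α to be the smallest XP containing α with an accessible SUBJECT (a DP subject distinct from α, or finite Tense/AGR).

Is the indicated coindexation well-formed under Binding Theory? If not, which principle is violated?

Principle C

The two coindexed NPs are *the editors₁* (the higher occurrence) and *the editors₁* (the lower occurrence).
*the editors₁* (the lower occurrence) is an R-expression. Principle C requires it to be free everywhere.
*the editors₁* (the higher occurrence) c-commands it and carries the same index.
The R-expression is bound → Principle C violation.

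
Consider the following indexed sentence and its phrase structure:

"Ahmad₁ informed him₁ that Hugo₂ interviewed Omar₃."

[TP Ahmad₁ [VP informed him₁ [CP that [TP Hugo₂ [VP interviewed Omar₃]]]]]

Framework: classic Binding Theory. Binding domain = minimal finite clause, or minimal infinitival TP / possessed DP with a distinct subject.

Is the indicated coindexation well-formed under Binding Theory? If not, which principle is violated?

The two coindexed NPs are *Ahmad₁* and *him₁*.
*him₁* is a pronoun. Its binding domain is the matrix TP, whose subject is Ahmad₁.
*Ahmad₁* c-commands it within that domain and carries the same index.
The pronoun is locally bound → Principle B violation.

Principle B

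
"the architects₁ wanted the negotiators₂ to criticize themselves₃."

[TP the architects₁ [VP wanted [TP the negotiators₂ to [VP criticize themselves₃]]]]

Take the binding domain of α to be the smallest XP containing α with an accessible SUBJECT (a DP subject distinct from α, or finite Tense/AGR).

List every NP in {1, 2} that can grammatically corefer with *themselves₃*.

{2}

*themselves* is an anaphor, so Principle A applies: it must be bound in its binding domain.
Binding domain of *themselves₃*: the embedded TP, whose subject is the negotiators₂.
*the architects₁* c-commands the anaphor but is outside its binding domain → cannot satisfy Principle A.
*the negotiators₂* c-commands the anaphor within its binding domain → licit binder.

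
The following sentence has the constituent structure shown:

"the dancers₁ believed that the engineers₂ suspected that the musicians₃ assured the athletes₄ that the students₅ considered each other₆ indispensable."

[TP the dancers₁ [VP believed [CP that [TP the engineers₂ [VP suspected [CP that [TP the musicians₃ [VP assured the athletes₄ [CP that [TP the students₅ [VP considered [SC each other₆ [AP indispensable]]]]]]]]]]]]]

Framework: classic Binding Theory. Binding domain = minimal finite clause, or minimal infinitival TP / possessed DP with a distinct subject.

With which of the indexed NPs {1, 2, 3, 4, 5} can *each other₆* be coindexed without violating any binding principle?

{5}

*each other* is an anaphor, so Principle A applies: it must be bound in its binding domain.
Binding domain of *each other₆*: the embedded TP, whose subject is the students₅.
*the dancers₁* c-commands the anaphor but is outside its binding domain → cannot satisfy Principle A.
*the engineers₂* c-commands the anaphor but is outside its binding domain → cannot satisfy Principle A.
*the musicians₃* c-commands the anaphor but is outside its binding domain → cannot satisfy Principle A.
*the athletes₄* c-commands the anaphor but is outside its binding domain → cannot satisfy Principle A.
*the students₅* c-commands the anaphor within its binding domain → licit binder.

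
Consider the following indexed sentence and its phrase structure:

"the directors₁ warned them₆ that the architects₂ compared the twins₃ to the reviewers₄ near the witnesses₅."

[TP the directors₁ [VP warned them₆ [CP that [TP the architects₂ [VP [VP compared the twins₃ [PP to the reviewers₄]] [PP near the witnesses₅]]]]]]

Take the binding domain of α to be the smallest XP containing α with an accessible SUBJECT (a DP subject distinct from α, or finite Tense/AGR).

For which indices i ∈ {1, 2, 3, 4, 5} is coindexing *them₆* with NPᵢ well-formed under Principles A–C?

*them* is a pronoun, so Principle B applies: it must be free in its binding domain.
Binding domain of *them₆*: the matrix TP, whose subject is the directors₁.
*the directors₁* c-commands the pronoun within its binding domain → coindexation would violate Principle B.
*the architects₂*: the pronoun c-commands this R-expression → coindexation would violate Principle C on *the architects₂*.
*the twins₃*: the pronoun c-commands this R-expression → coindexation would violate Principle C on *the twins₃*.
*the reviewers₄*: the pronoun c-commands this R-expression → coindexation would violate Principle C on *the reviewers₄*.
*the witnesses₅*: the pronoun c-commands this R-expression → coindexation would violate Principle C on *the witnesses₅*.

none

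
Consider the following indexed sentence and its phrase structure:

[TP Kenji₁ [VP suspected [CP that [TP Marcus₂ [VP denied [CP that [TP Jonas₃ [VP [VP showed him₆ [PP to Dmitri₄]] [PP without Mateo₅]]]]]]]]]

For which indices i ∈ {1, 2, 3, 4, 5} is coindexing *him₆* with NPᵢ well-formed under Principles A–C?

{1, 2, 5}

*him* is a pronoun, so Principle B applies: it must be free in its binding domain.
Binding domain of *him₆*: the embedded TP, whose subject is Jonas₃.
*Kenji₁* c-commands the pronoun but from outside its binding domain, and is not c-commanded by it → coindexation permitted.
*Marcus₂* c-commands the pronoun but from outside its binding domain, and is not c-commanded by it → coindexation permitted.
*Jonas₃* c-commands the pronoun within its binding domain → coindexation would violate Principle B.
*Dmitri₄*: the pronoun c-commands this R-expression → coindexation would violate Principle C on *Dmitri₄*.
*Mateo₅* and the pronoun do not c-command one another → neither Principle B nor Principle C is at stake; coindexation permitted.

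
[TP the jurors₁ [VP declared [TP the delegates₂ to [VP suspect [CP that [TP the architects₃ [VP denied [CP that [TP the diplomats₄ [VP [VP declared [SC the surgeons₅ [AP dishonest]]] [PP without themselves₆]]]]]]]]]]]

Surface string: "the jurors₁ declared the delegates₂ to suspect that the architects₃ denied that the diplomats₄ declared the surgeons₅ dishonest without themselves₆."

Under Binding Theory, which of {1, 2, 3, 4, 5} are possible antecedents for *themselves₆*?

*themselves* is an anaphor, so Principle A applies: it must be bound in its binding domain.
Binding domain of *themselves₆*: the embedded TP, whose subject is the diplomats₄.
*the jurors₁* c-commands the anaphor but is outside its binding domain → cannot satisfy Principle A.
*the delegates₂* c-commands the anaphor but is outside its binding domain → cannot satisfy Principle A.
*the architects₃* c-commands the anaphor but is outside its binding domain → cannot satisfy Principle A.
*the diplomats₄* c-commands the anaphor within its binding domain → licit binder.
*the surgeons₅* does not c-command the anaphor → cannot bind it.

{4}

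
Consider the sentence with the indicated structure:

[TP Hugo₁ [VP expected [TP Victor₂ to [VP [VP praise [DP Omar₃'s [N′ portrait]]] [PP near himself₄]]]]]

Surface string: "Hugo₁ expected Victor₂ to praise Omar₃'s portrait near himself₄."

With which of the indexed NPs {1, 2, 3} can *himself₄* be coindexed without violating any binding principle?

{2}

*himself* is an anaphor, so Principle A applies: it must be bound in its binding domain.
Binding domain of *himself₄*: the embedded TP, whose subject is Victor₂.
*Hugo₁* c-commands the anaphor but is outside its binding domain → cannot satisfy Principle A.
*Victor₂* c-commands the anaphor within its binding domain → licit binder.
*Omar₃* does not c-command the anaphor → cannot bind it.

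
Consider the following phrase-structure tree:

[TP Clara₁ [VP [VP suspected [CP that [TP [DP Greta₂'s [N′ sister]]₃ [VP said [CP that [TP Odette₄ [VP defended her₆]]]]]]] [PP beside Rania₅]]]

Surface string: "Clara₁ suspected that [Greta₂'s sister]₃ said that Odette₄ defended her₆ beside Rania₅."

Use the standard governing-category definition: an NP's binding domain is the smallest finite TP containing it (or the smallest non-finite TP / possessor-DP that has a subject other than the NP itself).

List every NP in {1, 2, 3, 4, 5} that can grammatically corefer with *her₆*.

*her* is a pronoun, so Principle B applies: it must be free in its binding domain.
Binding domain of *her₆*: the embedded TP, whose subject is Odette₄.
*Clara₁* c-commands the pronoun but from outside its binding domain, and is not c-commanded by it → coindexation permitted.
*Greta₂* and the pronoun do not c-command one another → neither Principle B nor Principle C is at stake; coindexation permitted.
*[Greta₂'s sister]₃* c-commands the pronoun but from outside its binding domain, and is not c-commanded by it → coindexation permitted.
*Odette₄* c-commands the pronoun within its binding domain → coindexation would violate Principle B.
*Rania₅* and the pronoun do not c-command one another → neither Principle B nor Principle C is at stake; coindexation permitted.

{1, 2, 3, 5}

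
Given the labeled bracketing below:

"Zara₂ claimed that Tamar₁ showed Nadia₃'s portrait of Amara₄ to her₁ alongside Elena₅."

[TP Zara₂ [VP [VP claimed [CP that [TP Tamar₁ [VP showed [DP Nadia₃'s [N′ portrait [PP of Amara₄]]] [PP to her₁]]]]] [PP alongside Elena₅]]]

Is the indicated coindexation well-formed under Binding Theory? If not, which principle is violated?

Principle B

The two coindexed NPs are *Tamar₁* and *her₁*.
*her₁* is a pronoun. Its binding domain is the embedded TP, whose subject is Tamar₁.
*Tamar₁* c-commands it within that domain and carries the same index.
The pronoun is locally bound → Principle B violation.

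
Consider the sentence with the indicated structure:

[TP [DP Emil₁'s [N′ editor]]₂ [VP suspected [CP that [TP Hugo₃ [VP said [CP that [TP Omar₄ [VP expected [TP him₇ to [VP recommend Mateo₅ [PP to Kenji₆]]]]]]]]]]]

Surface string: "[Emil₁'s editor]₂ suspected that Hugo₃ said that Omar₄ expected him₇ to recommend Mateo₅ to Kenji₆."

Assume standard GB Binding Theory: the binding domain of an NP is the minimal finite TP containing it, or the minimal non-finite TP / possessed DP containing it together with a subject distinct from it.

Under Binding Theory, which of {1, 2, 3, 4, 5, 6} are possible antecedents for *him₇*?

{1, 2, 3}

*him* is a pronoun, so Principle B applies: it must be free in its binding domain.
Binding domain of *him₇*: the embedded TP, whose subject is Omar₄.
*Emil₁* and the pronoun do not c-command one another → neither Principle B nor Principle C is at stake; coindexation permitted.
*[Emil₁'s editor]₂* c-commands the pronoun but from outside its binding domain, and is not c-commanded by it → coindexation permitted.
*Hugo₃* c-commands the pronoun but from outside its binding domain, and is not c-commanded by it → coindexation permitted.
*Omar₄* c-commands the pronoun within its binding domain → coindexation would violate Principle B.
*Mateo₅*: the pronoun c-commands this R-expression → coindexation would violate Principle C on *Mateo₅*.
*Kenji₆*: the pronoun c-commands this R-expression → coindexation would violate Principle C on *Kenji₆*.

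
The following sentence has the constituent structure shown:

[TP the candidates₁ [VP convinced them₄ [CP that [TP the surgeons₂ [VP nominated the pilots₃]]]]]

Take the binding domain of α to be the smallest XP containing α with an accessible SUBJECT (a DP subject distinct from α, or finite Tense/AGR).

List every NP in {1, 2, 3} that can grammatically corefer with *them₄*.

*them* is a pronoun, so Principle B applies: it must be free in its binding domain.
Binding domain of *them₄*: the matrix TP, whose subject is the candidates₁.
*the candidates₁* c-commands the pronoun within its binding domain → coindexation would violate Principle B.
*the surgeons₂*: the pronoun c-commands this R-expression → coindexation would violate Principle C on *the surgeons₂*.
*the pilots₃*: the pronoun c-commands this R-expression → coindexation would violate Principle C on *the pilots₃*.

none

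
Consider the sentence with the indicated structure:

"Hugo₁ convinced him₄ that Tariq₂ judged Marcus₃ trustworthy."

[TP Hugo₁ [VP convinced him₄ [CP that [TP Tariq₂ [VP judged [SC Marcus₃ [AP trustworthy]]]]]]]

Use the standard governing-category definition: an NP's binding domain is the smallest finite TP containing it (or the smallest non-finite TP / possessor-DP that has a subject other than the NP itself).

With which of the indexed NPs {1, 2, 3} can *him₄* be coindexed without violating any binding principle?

none

*him* is a pronoun, so Principle B applies: it must be free in its binding domain.
Binding domain of *him₄*: the matrix TP, whose subject is Hugo₁.
*Hugo₁* c-commands the pronoun within its binding domain → coindexation would violate Principle B.
*Tariq₂*: the pronoun c-commands this R-expression → coindexation would violate Principle C on *Tariq₂*.
*Marcus₃*: the pronoun c-commands this R-expression → coindexation would violate Principle C on *Marcus₃*.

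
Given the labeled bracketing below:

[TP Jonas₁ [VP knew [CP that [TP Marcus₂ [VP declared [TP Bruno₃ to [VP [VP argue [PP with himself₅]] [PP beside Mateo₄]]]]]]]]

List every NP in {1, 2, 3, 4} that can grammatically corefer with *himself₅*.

*himself* is an anaphor, so Principle A applies: it must be bound in its binding domain.
Binding domain of *himself₅*: the embedded TP, whose subject is Bruno₃.
*Jonas₁* c-commands the anaphor but is outside its binding domain → cannot satisfy Principle A.
*Marcus₂* c-commands the anaphor but is outside its binding domain → cannot satisfy Principle A.
*Bruno₃* c-commands the anaphor within its binding domain → licit binder.
*Mateo₄* does not c-command the anaphor → cannot bind it.

{3}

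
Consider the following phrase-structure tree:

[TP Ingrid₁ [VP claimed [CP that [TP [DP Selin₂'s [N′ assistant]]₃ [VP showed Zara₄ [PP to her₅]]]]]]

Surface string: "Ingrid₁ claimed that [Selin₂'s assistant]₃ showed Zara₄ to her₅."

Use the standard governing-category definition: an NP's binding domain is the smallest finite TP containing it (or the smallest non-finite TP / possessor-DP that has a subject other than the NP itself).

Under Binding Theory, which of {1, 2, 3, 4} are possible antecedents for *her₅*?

*her* is a pronoun, so Principle B applies: it must be free in its binding domain.
Binding domain of *her₅*: the embedded TP, whose subject is [Selin₂'s assistant]₃.
*Ingrid₁* c-commands the pronoun but from outside its binding domain, and is not c-commanded by it → coindexation permitted.
*Selin₂* and the pronoun do not c-command one another → neither Principle B nor Principle C is at stake; coindexation permitted.
*[Selin₂'s assistant]₃* c-commands the pronoun within its binding domain → coindexation would violate Principle B.
*Zara₄* c-commands the pronoun within its binding domain → coindexation would violate Principle B.

{1, 2}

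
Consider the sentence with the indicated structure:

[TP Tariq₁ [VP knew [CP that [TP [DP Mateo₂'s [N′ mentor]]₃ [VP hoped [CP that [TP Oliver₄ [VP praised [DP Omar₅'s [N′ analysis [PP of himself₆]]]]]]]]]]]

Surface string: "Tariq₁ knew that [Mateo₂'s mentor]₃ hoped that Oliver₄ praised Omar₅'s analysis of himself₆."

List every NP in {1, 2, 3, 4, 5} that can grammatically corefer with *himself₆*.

{5}

*himself* is an anaphor, so Principle A applies: it must be bound in its binding domain.
Binding domain of *himself₆*: the possessed DP, whose subject is Omar₅.
*Tariq₁* c-commands the anaphor but is outside its binding domain → cannot satisfy Principle A.
*Mateo₂* does not c-command the anaphor → cannot bind it.
*[Mateo₂'s mentor]₃* c-commands the anaphor but is outside its binding domain → cannot satisfy Principle A.
*Oliver₄* c-commands the anaphor but is outside its binding domain → cannot satisfy Principle A.
*Omar₅* c-commands the anaphor within its binding domain → licit binder.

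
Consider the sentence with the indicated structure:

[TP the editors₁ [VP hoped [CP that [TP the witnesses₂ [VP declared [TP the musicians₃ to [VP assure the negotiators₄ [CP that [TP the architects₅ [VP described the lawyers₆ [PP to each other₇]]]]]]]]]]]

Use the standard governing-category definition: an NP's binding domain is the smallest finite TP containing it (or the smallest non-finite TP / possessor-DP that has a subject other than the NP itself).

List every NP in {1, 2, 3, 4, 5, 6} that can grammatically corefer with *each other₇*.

*each other* is an anaphor, so Principle A applies: it must be bound in its binding domain.
Binding domain of *each other₇*: the embedded TP, whose subject is the architects₅.
*the editors₁* c-commands the anaphor but is outside its binding domain → cannot satisfy Principle A.
*the witnesses₂* c-commands the anaphor but is outside its binding domain → cannot satisfy Principle A.
*the musicians₃* c-commands the anaphor but is outside its binding domain → cannot satisfy Principle A.
*the negotiators₄* c-commands the anaphor but is outside its binding domain → cannot satisfy Principle A.
*the architects₅* c-commands the anaphor within its binding domain → licit binder.
*the lawyers₆* c-commands the anaphor within its binding domain → licit binder.

{5, 6}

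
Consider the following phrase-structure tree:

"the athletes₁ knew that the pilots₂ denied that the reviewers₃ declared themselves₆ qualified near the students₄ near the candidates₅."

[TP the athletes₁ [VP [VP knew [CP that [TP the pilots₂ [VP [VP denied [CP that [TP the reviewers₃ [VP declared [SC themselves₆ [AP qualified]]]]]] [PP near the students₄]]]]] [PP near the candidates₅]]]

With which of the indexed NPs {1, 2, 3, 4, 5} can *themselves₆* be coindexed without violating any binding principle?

{3}

*themselves* is an anaphor, so Principle A applies: it must be bound in its binding domain.
Binding domain of *themselves₆*: the embedded TP, whose subject is the reviewers₃.
*the athletes₁* c-commands the anaphor but is outside its binding domain → cannot satisfy Principle A.
*the pilots₂* c-commands the anaphor but is outside its binding domain → cannot satisfy Principle A.
*the reviewers₃* c-commands the anaphor within its binding domain → licit binder.
*the students₄* does not c-command the anaphor → cannot bind it.
*the candidates₅* does not c-command the anaphor → cannot bind it.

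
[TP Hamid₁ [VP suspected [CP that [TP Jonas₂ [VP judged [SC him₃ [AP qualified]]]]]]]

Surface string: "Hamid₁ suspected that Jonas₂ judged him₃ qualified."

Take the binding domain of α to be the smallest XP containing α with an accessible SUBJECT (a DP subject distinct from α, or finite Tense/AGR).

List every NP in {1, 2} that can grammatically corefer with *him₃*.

*him* is a pronoun, so Principle B applies: it must be free in its binding domain.
Binding domain of *him₃*: the embedded TP, whose subject is Jonas₂.
*Hamid₁* c-commands the pronoun but from outside its binding domain, and is not c-commanded by it → coindexation permitted.
*Jonas₂* c-commands the pronoun within its binding domain → coindexation would violate Principle B.

{1}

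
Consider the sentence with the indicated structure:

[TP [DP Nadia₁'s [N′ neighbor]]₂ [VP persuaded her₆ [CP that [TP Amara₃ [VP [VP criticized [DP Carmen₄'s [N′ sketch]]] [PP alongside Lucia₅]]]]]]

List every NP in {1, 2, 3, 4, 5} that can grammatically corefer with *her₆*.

{1}

*her* is a pronoun, so Principle B applies: it must be free in its binding domain.
Binding domain of *her₆*: the matrix TP, whose subject is [Nadia₁'s neighbor]₂.
*Nadia₁* and the pronoun do not c-command one another → neither Principle B nor Principle C is at stake; coindexation permitted.
*[Nadia₁'s neighbor]₂* c-commands the pronoun within its binding domain → coindexation would violate Principle B.
*Amara₃*: the pronoun c-commands this R-expression → coindexation would violate Principle C on *Amara₃*.
*Carmen₄*: the pronoun c-commands this R-expression → coindexation would violate Principle C on *Carmen₄*.
*Lucia₅*: the pronoun c-commands this R-expression → coindexation would violate Principle C on *Lucia₅*.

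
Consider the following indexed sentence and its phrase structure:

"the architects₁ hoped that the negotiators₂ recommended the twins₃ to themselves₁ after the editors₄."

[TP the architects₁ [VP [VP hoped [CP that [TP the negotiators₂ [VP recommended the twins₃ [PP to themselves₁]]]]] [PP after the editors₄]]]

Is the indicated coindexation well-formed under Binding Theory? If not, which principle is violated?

Principle A

The two coindexed NPs are *the architects₁* and *themselves₁*.
*themselves₁* is an anaphor. Principle A requires it to be bound within its binding domain — the embedded TP, whose subject is the negotiators₂.
Within that domain it is c-commanded by *the negotiators₂*, *the twins₃*, none of which share its index.
*the architects₁* does c-command the anaphor, but from outside its binding domain.
The anaphor is unbound in its domain → Principle A violation.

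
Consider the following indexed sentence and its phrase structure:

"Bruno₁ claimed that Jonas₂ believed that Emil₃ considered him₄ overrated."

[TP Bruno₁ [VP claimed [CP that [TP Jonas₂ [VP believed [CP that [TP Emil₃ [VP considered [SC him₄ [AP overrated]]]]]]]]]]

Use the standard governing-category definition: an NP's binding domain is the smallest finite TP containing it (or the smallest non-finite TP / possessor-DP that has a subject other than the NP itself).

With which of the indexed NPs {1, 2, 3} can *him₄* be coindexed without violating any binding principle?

*him* is a pronoun, so Principle B applies: it must be free in its binding domain.
Binding domain of *him₄*: the embedded TP, whose subject is Emil₃.
*Bruno₁* c-commands the pronoun but from outside its binding domain, and is not c-commanded by it → coindexation permitted.
*Jonas₂* c-commands the pronoun but from outside its binding domain, and is not c-commanded by it → coindexation permitted.
*Emil₃* c-commands the pronoun within its binding domain → coindexation would violate Principle B.

{1, 2}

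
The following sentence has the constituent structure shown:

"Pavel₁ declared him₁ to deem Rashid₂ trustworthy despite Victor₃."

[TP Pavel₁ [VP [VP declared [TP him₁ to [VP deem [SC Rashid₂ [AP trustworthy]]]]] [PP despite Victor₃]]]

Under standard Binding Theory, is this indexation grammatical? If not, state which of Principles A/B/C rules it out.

The two coindexed NPs are *Pavel₁* and *him₁*.
*him₁* is a pronoun. Its binding domain is the matrix TP, whose subject is Pavel₁.
*Pavel₁* c-commands it within that domain and carries the same index.
The pronoun is locally bound → Principle B violation.

Principle B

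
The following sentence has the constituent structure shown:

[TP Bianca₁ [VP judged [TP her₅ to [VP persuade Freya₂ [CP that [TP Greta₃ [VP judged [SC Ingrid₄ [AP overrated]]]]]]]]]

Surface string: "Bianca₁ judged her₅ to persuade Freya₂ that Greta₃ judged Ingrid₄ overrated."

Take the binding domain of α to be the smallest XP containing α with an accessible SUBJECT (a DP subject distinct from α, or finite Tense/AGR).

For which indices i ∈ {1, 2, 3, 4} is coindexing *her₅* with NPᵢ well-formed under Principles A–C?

*her* is a pronoun, so Principle B applies: it must be free in its binding domain.
Binding domain of *her₅*: the matrix TP, whose subject is Bianca₁.
*Bianca₁* c-commands the pronoun within its binding domain → coindexation would violate Principle B.
*Freya₂*: the pronoun c-commands this R-expression → coindexation would violate Principle C on *Freya₂*.
*Greta₃*: the pronoun c-commands this R-expression → coindexation would violate Principle C on *Greta₃*.
*Ingrid₄*: the pronoun c-commands this R-expression → coindexation would violate Principle C on *Ingrid₄*.

none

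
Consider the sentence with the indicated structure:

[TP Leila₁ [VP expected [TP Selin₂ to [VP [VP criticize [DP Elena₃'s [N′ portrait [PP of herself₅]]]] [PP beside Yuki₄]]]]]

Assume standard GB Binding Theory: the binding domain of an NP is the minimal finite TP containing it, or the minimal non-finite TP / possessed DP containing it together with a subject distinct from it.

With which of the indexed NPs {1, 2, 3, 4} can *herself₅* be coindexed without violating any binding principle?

*herself* is an anaphor, so Principle A applies: it must be bound in its binding domain.
Binding domain of *herself₅*: the possessed DP, whose subject is Elena₃.
*Leila₁* c-commands the anaphor but is outside its binding domain → cannot satisfy Principle A.
*Selin₂* c-commands the anaphor but is outside its binding domain → cannot satisfy Principle A.
*Elena₃* c-commands the anaphor within its binding domain → licit binder.
*Yuki₄* does not c-command the anaphor → cannot bind it.

{3}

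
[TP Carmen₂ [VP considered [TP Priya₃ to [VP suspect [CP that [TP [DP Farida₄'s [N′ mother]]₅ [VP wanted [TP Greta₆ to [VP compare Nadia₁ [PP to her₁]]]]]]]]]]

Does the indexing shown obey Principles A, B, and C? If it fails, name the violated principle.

Principle B

The two coindexed NPs are *Nadia₁* and *her₁*.
*her₁* is a pronoun. Its binding domain is the embedded TP, whose subject is Greta₆.
*Nadia₁* c-commands it within that domain and carries the same index.
The pronoun is locally bound → Principle B violation.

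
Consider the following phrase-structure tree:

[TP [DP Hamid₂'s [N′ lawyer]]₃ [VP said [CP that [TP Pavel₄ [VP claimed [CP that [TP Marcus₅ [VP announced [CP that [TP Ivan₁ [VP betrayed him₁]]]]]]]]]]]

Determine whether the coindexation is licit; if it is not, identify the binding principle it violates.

Principle B

The two coindexed NPs are *Ivan₁* and *him₁*.
*him₁* is a pronoun. Its binding domain is the embedded TP, whose subject is Ivan₁.
*Ivan₁* c-commands it within that domain and carries the same index.
The pronoun is locally bound → Principle B violation.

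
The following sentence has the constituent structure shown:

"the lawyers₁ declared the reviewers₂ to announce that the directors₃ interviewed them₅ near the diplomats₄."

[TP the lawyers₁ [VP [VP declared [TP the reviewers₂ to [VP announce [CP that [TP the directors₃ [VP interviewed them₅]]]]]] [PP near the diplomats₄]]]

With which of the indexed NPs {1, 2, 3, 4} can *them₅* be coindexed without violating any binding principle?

*them* is a pronoun, so Principle B applies: it must be free in its binding domain.
Binding domain of *them₅*: the embedded TP, whose subject is the directors₃.
*the lawyers₁* c-commands the pronoun but from outside its binding domain, and is not c-commanded by it → coindexation permitted.
*the reviewers₂* c-commands the pronoun but from outside its binding domain, and is not c-commanded by it → coindexation permitted.
*the directors₃* c-commands the pronoun within its binding domain → coindexation would violate Principle B.
*the diplomats₄* and the pronoun do not c-command one another → neither Principle B nor Principle C is at stake; coindexation permitted.

{1, 2, 4}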